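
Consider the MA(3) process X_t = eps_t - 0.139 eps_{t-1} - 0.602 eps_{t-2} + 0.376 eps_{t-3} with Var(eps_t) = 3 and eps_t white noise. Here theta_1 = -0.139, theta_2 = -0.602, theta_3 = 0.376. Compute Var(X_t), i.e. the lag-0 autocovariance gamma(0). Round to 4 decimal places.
\gamma(0) = 4.5693

For an MA(q) process X_t = eps_t + sum_i theta_i eps_{t-i} with
Var(eps_t) = sigma^2, the variance is
  gamma(0) = sigma^2 * (1 + sum_i theta_i^2).
  sum_i theta_i^2 = (-0.139)^2 + (-0.602)^2 + (0.376)^2 = 0.019321 + 0.362404 + 0.141376 = 0.523101.
  gamma(0) = 3 * (1 + 0.523101) = 3 * 1.523101 = 4.569303, which rounds to 4.5693.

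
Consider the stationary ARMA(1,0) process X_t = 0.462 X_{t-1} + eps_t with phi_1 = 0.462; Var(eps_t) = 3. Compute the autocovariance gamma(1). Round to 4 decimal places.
\gamma(1) = 1.7621

Multiply the model equation by X_{t-k} and take expectations. With theta_0 = psi_0 = 1 and psi_j the MA(infinity) weights, this gives
  gamma(k) - sum_i phi_i gamma(k-i) = c_k,
  c_k = sigma^2 * sum_{j=k..q} theta_j psi_{j-k}   (c_k = 0 for k > q),
using gamma(-m) = gamma(m).
Pure AR (q = 0): c_0 = sigma^2 = 3, c_k = 0 for k >= 1.
Equations for k = 0 and k = 1 (AR order 1):
  gamma(0) = phi_1 gamma(1) + c_0
  gamma(1) = phi_1 gamma(0) + c_1
Substituting the second into the first: gamma(0) (1 - phi_1^2) = c_0 + phi_1 c_1, so
  gamma(0) = c_0 / (1 - phi_1^2) = 3 / (1 - (0.462)^2) = 3 / 0.786556 = 3.814096.
  gamma(1) = phi_1 gamma(0) = (0.462)(3.814096) = 1.762112.
Therefore gamma(1) = 1.7621 (to 4 decimal places).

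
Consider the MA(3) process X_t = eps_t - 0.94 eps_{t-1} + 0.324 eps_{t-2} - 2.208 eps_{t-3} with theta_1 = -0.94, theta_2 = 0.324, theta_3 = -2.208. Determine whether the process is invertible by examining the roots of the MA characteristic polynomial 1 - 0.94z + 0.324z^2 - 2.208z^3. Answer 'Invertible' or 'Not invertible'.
\text{Not invertible}

The MA(q) characteristic polynomial is P(z) = 1 - 0.94z + 0.324z^2 - 2.208z^3.
Invertibility requires all roots to lie outside the unit circle, i.e. |z| > 1 for every root.
Degree 3: look for a simple real root z0 first, then factor out (1 - z/z0) and solve the remaining quadratic.
Testing z0 = 0.625: P(0.625) = 1 + (-0.94)(0.625) + (0.324)(0.625)^2 + (-2.208)(0.625)^3
  = 1 + (-0.5875) + (0.126562) + (-0.539062) = 0.  So z_0 = 0.625 is a root, |z_0| = 0.625.
Divide out the factor (1 - 1.6 z) = (1 - z/z0) (since 1/z0 = 1.6):
  P(z) = (1 - 1.6 z)(1 + (0.66) z + (1.38) z^2)
  [check: z-coef 0.66 - (1.6) = -0.94; z^2-coef 1.38 - (1.6)(0.66) = 0.324; z^3-coef -(1.6)(1.38) = -2.208.]
Remaining roots from the quadratic factor 1 + (0.66) z + (1.38) z^2:
  Set 1 + (0.66) z + (1.38) z^2 = 0, i.e. a z^2 + b z + c = 0 with a = 1.38, b = 0.66, c = 1.
  Discriminant D = b^2 - 4ac = (0.66)^2 - 4*(1.38)*1 = 0.4356 - (5.52) = -5.0844.
  D < 0, so the roots are the complex-conjugate pair z = (-b +/- i sqrt(-D)) / (2a) = -0.2391 +/- 0.817i.
  For a conjugate pair |z|^2 = z * conj(z) = (product of roots) = c/a = 1/(1.38) = 0.724638, so |z| = sqrt(0.724638) = 0.8513 for both roots.
Moduli of all roots: 0.6250, 0.8513, 0.8513.
All moduli strictly greater than 1? No.
Verdict: Not invertible.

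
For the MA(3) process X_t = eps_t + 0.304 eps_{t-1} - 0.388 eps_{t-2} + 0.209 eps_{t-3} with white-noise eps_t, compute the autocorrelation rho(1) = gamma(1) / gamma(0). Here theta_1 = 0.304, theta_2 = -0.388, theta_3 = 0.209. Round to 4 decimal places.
\rho(1) = 0.0816

For an MA(q) process with theta_0 = 1, the autocovariance is
  gamma(k) = sigma^2 * sum_{i=0..q-k} theta_i * theta_{i+k},
and rho(k) = gamma(k) / gamma(0). Sigma^2 cancels.
  numerator   = (1)*(0.304) + (0.304)*(-0.388) + (-0.388)*(0.209) = 0.104956.
  denominator = (1)^2 + (0.304)^2 + (-0.388)^2 + (0.209)^2 = 1.286641.
  rho(1) = 0.104956 / 1.286641 = 0.0816.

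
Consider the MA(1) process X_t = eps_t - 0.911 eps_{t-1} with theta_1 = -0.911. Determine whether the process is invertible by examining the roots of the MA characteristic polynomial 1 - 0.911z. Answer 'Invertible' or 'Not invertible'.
\text{Invertible}

The MA(q) characteristic polynomial is P(z) = 1 - 0.911z.
Invertibility requires all roots to lie outside the unit circle, i.e. |z| > 1 for every root.
This is linear in z: 1 + (-0.911) z = 0  =>  z = -1/(-0.911) = 1.097695,  |z| = 1.097695.
Moduli of all roots: 1.0977.
All moduli strictly greater than 1? Yes.
Verdict: Invertible.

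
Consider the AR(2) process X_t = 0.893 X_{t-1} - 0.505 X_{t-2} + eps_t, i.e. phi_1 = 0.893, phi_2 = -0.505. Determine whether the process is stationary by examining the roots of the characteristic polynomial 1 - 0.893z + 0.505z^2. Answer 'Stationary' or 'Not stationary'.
\text{Stationary}

The AR(p) characteristic polynomial is P(z) = 1 - 0.893z + 0.505z^2.
Stationarity requires all roots to lie outside the unit circle, i.e. |z| > 1 for every root.
Set 1 + (-0.893) z + (0.505) z^2 = 0, i.e. a z^2 + b z + c = 0 with a = 0.505, b = -0.893, c = 1.
Discriminant D = b^2 - 4ac = (-0.893)^2 - 4*(0.505)*1 = 0.797449 - (2.02) = -1.222551.
D < 0, so the roots are the complex-conjugate pair z = (-b +/- i sqrt(-D)) / (2a) = 0.8842 +/- 1.0947i.
For a conjugate pair |z|^2 = z * conj(z) = (product of roots) = c/a = 1/(0.505) = 1.980198, so |z| = sqrt(1.980198) = 1.4072 for both roots.
Moduli of all roots: 1.4072, 1.4072.
All moduli strictly greater than 1? Yes.
Verdict: Stationary.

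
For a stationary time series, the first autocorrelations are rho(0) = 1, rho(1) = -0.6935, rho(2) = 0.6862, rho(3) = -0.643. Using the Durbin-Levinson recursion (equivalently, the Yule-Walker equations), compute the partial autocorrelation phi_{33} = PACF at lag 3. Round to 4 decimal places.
\phi_{33} = -0.1851

The PACF at lag k is phi_{kk}, the last component of the solution
to the Yule-Walker system G_k phi = r_k where
  (G_k)_{ij} = rho(|i - j|), (r_k)_i = rho(i), i,j = 1..k.
Equivalently, Durbin-Levinson gives phi_{kk} iteratively:
  phi_{11} = rho(1)
  phi_{kk} = [rho(k) - sum_{j=1..k-1} phi_{k-1,j} rho(k-j)]
            / [1 - sum_{j=1..k-1} phi_{k-1,j} rho(j)],
  phi_{k,j} = phi_{k-1,j} - phi_{kk} phi_{k-1,k-j},  j = 1..k-1.
Step k = 1:
  phi_11 = rho(1) = -0.6935.
Step k = 2:
  phi_22 = [rho(2) - phi_11 rho(1)] / [1 - phi_11 rho(1)] = [0.6862 - (-0.6935)(-0.6935)] / [1 - (-0.6935)(-0.6935)]
         = 0.20525775 / 0.51905775 = 0.395443.
  Update: phi_21 = phi_11 - phi_22 phi_11 = -0.6935 - (0.395443)(-0.6935) = -0.41926.
Step k = 3:
  phi_33 = [rho(3) - phi_21 rho(2) - phi_22 rho(1)] / [1 - phi_21 rho(1) - phi_22 rho(2)]
    numerator   = -0.643 - (-0.41926)(0.6862) - (0.395443)(-0.6935) = -0.08106388
    denominator = 1 - (-0.41926)(-0.6935) - (0.395443)(0.6862) = 0.43789001
  phi_33 = -0.08106388 / 0.43789001 = -0.1851.
Therefore phi_{33} = -0.1851.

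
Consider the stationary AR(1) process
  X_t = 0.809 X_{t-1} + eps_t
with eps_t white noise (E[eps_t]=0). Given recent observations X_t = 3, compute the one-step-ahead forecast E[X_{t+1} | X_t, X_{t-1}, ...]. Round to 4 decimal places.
E[X_{t+1} \mid \mathcal F_t] = 2.4270

For an AR(p) model X_t = c + sum_i phi_i X_{t-i} + eps_t, the
one-step-ahead conditional mean is
  E[X_{t+1} | X_t, ...] = c + sum_i phi_i X_{t+1-i}.
Substitute known values:
  E[X_{t+1} | ...] = (0.809) * (3)
                   = 2.4270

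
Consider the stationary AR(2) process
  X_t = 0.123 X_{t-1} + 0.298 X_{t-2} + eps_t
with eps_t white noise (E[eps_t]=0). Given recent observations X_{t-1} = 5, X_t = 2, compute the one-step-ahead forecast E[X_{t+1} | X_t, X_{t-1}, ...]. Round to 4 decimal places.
E[X_{t+1} \mid \mathcal F_t] = 1.7360

For an AR(p) model X_t = c + sum_i phi_i X_{t-i} + eps_t, the
one-step-ahead conditional mean is
  E[X_{t+1} | X_t, ...] = c + sum_i phi_i X_{t+1-i}.
Substitute known values:
  E[X_{t+1} | ...] = (0.123) * (2) + (0.298) * (5)
                   = 1.7360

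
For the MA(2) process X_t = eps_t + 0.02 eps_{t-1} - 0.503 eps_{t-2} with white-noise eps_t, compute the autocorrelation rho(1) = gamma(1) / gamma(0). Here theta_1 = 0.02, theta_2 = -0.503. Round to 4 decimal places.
\rho(1) = 0.0079

For an MA(q) process with theta_0 = 1, the autocovariance is
  gamma(k) = sigma^2 * sum_{i=0..q-k} theta_i * theta_{i+k},
and rho(k) = gamma(k) / gamma(0). Sigma^2 cancels.
  numerator   = (1)*(0.02) + (0.02)*(-0.503) = 0.00994.
  denominator = (1)^2 + (0.02)^2 + (-0.503)^2 = 1.253409.
  rho(1) = 0.00994 / 1.253409 = 0.0079.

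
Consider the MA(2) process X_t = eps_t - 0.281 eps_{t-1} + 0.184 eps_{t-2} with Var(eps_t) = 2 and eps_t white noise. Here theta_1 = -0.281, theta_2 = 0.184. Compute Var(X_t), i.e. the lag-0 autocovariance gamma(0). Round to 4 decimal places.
\gamma(0) = 2.2256

For an MA(q) process X_t = eps_t + sum_i theta_i eps_{t-i} with
Var(eps_t) = sigma^2, the variance is
  gamma(0) = sigma^2 * (1 + sum_i theta_i^2).
  sum_i theta_i^2 = (-0.281)^2 + (0.184)^2 = 0.078961 + 0.033856 = 0.112817.
  gamma(0) = 2 * (1 + 0.112817) = 2 * 1.112817 = 2.225634, which rounds to 2.2256.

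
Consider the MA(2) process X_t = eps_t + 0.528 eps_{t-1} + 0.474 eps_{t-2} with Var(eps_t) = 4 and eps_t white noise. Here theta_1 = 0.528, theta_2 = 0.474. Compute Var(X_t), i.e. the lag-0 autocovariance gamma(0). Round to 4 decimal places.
\gamma(0) = 6.0138

For an MA(q) process X_t = eps_t + sum_i theta_i eps_{t-i} with
Var(eps_t) = sigma^2, the variance is
  gamma(0) = sigma^2 * (1 + sum_i theta_i^2).
  sum_i theta_i^2 = (0.528)^2 + (0.474)^2 = 0.278784 + 0.224676 = 0.50346.
  gamma(0) = 4 * (1 + 0.50346) = 4 * 1.50346 = 6.01384, which rounds to 6.0138.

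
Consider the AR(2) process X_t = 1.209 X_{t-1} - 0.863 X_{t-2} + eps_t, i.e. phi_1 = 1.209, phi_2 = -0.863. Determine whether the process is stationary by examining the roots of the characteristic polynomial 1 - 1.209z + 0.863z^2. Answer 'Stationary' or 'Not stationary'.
\text{Stationary}

The AR(p) characteristic polynomial is P(z) = 1 - 1.209z + 0.863z^2.
Stationarity requires all roots to lie outside the unit circle, i.e. |z| > 1 for every root.
Set 1 + (-1.209) z + (0.863) z^2 = 0, i.e. a z^2 + b z + c = 0 with a = 0.863, b = -1.209, c = 1.
Discriminant D = b^2 - 4ac = (-1.209)^2 - 4*(0.863)*1 = 1.461681 - (3.452) = -1.990319.
D < 0, so the roots are the complex-conjugate pair z = (-b +/- i sqrt(-D)) / (2a) = 0.7005 +/- 0.8174i.
For a conjugate pair |z|^2 = z * conj(z) = (product of roots) = c/a = 1/(0.863) = 1.158749, so |z| = sqrt(1.158749) = 1.0765 for both roots.
Moduli of all roots: 1.0765, 1.0765.
All moduli strictly greater than 1? Yes.
Verdict: Stationary.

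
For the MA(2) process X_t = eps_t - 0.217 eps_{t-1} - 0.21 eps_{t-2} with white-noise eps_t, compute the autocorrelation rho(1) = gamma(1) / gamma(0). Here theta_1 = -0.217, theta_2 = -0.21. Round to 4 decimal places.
\rho(1) = -0.1571

For an MA(q) process with theta_0 = 1, the autocovariance is
  gamma(k) = sigma^2 * sum_{i=0..q-k} theta_i * theta_{i+k},
and rho(k) = gamma(k) / gamma(0). Sigma^2 cancels.
  numerator   = (1)*(-0.217) + (-0.217)*(-0.21) = -0.17143.
  denominator = (1)^2 + (-0.217)^2 + (-0.21)^2 = 1.091189.
  rho(1) = -0.17143 / 1.091189 = -0.1571.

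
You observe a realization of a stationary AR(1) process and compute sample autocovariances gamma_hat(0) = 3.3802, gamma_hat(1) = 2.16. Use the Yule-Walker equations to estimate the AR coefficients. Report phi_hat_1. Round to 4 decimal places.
\hat\phi_{1} = 0.6390

The Yule-Walker equations for an AR(p) process read, in matrix form,
  Gamma_p phi = r_p,   with   (Gamma_p)_{ij} = gamma(|i - j|),
                       (r_p)_i = gamma(i),   i,j = 1..p.
Substitute the sample gammas (Toeplitz matrix and right-hand side of size 1):
  Gamma_p = [[3.3802]]
  r_p     = [2.16]
With p = 1 this is the single equation gamma(0) phi_1 = gamma(1):
  phi_hat_1 = gamma(1) / gamma(0) = 2.16 / 3.3802 = 0.6390.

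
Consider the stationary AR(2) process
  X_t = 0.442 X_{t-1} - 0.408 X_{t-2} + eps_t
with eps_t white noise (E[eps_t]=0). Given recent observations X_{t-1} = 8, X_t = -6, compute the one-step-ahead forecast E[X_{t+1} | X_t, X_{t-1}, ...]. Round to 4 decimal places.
E[X_{t+1} \mid \mathcal F_t] = -5.9160

For an AR(p) model X_t = c + sum_i phi_i X_{t-i} + eps_t, the
one-step-ahead conditional mean is
  E[X_{t+1} | X_t, ...] = c + sum_i phi_i X_{t+1-i}.
Substitute known values:
  E[X_{t+1} | ...] = (0.442) * (-6) + (-0.408) * (8)
                   = -5.9160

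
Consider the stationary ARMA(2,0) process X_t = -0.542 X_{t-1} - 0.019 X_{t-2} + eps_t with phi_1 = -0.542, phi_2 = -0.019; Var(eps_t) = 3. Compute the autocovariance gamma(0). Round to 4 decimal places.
\gamma(0) = 4.1851

Multiply the model equation by X_{t-k} and take expectations. With theta_0 = psi_0 = 1 and psi_j the MA(infinity) weights, this gives
  gamma(k) - sum_i phi_i gamma(k-i) = c_k,
  c_k = sigma^2 * sum_{j=k..q} theta_j psi_{j-k}   (c_k = 0 for k > q),
using gamma(-m) = gamma(m).
Pure AR (q = 0): c_0 = sigma^2 = 3, c_k = 0 for k >= 1.
Equations for k = 0, 1, 2 (AR order 2, c_2 = 0):
  (E0) gamma(0) = phi_1 gamma(1) + phi_2 gamma(2) + c_0
  (E1) gamma(1) = phi_1 gamma(0) + phi_2 gamma(1) + c_1
  (E2) gamma(2) = phi_1 gamma(1) + phi_2 gamma(0)
From (E1): gamma(1) = A gamma(0) + B with
  A = phi_1 / (1 - phi_2) = -0.542 / 1.019 = -0.531894,   B = c_1 / (1 - phi_2) = 0 / 1.019 = 0.
Insert (E2) into (E0): gamma(0) (1 - phi_2^2) = phi_1 (1 + phi_2) gamma(1) + c_0.
  phi_1 (1 + phi_2) = (-0.542)(0.981) = -0.531702,   1 - phi_2^2 = 0.999639.
Replace gamma(1) by A gamma(0) + B and collect gamma(0):
  gamma(0) [0.999639 - (-0.531702)(-0.531894)] = c_0 = 3
  gamma(0) * 0.71683 = 3
  gamma(0) = 3 / 0.71683 = 4.185093.
Therefore gamma(0) = 4.1851 (to 4 decimal places).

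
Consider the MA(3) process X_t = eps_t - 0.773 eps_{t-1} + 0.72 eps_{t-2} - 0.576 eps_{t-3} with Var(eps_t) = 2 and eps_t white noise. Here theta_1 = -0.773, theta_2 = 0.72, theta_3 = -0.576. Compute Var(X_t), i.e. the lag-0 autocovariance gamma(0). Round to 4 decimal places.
\gamma(0) = 4.8954

For an MA(q) process X_t = eps_t + sum_i theta_i eps_{t-i} with
Var(eps_t) = sigma^2, the variance is
  gamma(0) = sigma^2 * (1 + sum_i theta_i^2).
  sum_i theta_i^2 = (-0.773)^2 + (0.72)^2 + (-0.576)^2 = 0.597529 + 0.5184 + 0.331776 = 1.447705.
  gamma(0) = 2 * (1 + 1.447705) = 2 * 2.447705 = 4.89541, which rounds to 4.8954.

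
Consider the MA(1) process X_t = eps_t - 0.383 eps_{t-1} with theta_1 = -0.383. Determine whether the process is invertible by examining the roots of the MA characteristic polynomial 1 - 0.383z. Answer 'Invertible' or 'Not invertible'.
\text{Invertible}

The MA(q) characteristic polynomial is P(z) = 1 - 0.383z.
Invertibility requires all roots to lie outside the unit circle, i.e. |z| > 1 for every root.
This is linear in z: 1 + (-0.383) z = 0  =>  z = -1/(-0.383) = 2.610966,  |z| = 2.610966.
Moduli of all roots: 2.6110.
All moduli strictly greater than 1? Yes.
Verdict: Invertible.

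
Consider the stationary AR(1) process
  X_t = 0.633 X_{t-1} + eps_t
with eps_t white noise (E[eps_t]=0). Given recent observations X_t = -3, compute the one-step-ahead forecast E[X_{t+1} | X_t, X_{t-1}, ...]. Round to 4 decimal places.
E[X_{t+1} \mid \mathcal F_t] = -1.8990

For an AR(p) model X_t = c + sum_i phi_i X_{t-i} + eps_t, the
one-step-ahead conditional mean is
  E[X_{t+1} | X_t, ...] = c + sum_i phi_i X_{t+1-i}.
Substitute known values:
  E[X_{t+1} | ...] = (0.633) * (-3)
                   = -1.8990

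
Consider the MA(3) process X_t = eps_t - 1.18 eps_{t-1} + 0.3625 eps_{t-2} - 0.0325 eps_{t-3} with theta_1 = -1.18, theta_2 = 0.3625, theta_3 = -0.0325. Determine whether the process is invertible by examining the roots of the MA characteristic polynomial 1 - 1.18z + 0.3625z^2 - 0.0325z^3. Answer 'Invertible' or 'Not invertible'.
\text{Invertible}

The MA(q) characteristic polynomial is P(z) = 1 - 1.18z + 0.3625z^2 - 0.0325z^3.
Invertibility requires all roots to lie outside the unit circle, i.e. |z| > 1 for every root.
Degree 3: look for a simple real root z0 first, then factor out (1 - z/z0) and solve the remaining quadratic.
Testing z0 = 4: P(4) = 1 + (-1.18)(4) + (0.3625)(4)^2 + (-0.0325)(4)^3
  = 1 + (-4.72) + (5.8) + (-2.08) = 0.  So z_0 = 4 is a root, |z_0| = 4.
Divide out the factor (1 - 0.25 z) = (1 - z/z0) (since 1/z0 = 0.25):
  P(z) = (1 - 0.25 z)(1 + (-0.93) z + (0.13) z^2)
  [check: z-coef -0.93 - (0.25) = -1.18; z^2-coef 0.13 - (0.25)(-0.93) = 0.3625; z^3-coef -(0.25)(0.13) = -0.0325.]
Remaining roots from the quadratic factor 1 + (-0.93) z + (0.13) z^2:
  Set 1 + (-0.93) z + (0.13) z^2 = 0, i.e. a z^2 + b z + c = 0 with a = 0.13, b = -0.93, c = 1.
  Discriminant D = b^2 - 4ac = (-0.93)^2 - 4*(0.13)*1 = 0.8649 - (0.52) = 0.3449.
  D >= 0, so the roots are real: z = (-b +/- sqrt(D)) / (2a) = (0.93 +/- 0.587282) / (0.26).
    z_1 = (0.93 + 0.587282) / (0.26) = 5.8357,   |z_1| = 5.8357.
    z_2 = (0.93 - 0.587282) / (0.26) = 1.3181,   |z_2| = 1.3181.
Moduli of all roots: 4.0000, 5.8357, 1.3181.
All moduli strictly greater than 1? Yes.
Verdict: Invertible.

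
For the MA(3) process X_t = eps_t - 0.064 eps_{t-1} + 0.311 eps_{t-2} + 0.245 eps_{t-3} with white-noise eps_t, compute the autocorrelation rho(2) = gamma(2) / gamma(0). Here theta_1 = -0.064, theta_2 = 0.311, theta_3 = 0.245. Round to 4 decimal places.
\rho(2) = 0.2544

For an MA(q) process with theta_0 = 1, the autocovariance is
  gamma(k) = sigma^2 * sum_{i=0..q-k} theta_i * theta_{i+k},
and rho(k) = gamma(k) / gamma(0). Sigma^2 cancels.
  numerator   = (1)*(0.311) + (-0.064)*(0.245) = 0.29532.
  denominator = (1)^2 + (-0.064)^2 + (0.311)^2 + (0.245)^2 = 1.160842.
  rho(2) = 0.29532 / 1.160842 = 0.2544.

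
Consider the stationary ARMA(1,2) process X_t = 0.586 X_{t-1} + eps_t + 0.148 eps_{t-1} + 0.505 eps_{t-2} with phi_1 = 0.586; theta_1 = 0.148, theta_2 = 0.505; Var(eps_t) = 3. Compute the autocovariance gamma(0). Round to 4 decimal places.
\gamma(0) = 8.6116

Multiply the model equation by X_{t-k} and take expectations. With theta_0 = psi_0 = 1 and psi_j the MA(infinity) weights, this gives
  gamma(k) - sum_i phi_i gamma(k-i) = c_k,
  c_k = sigma^2 * sum_{j=k..q} theta_j psi_{j-k}   (c_k = 0 for k > q),
using gamma(-m) = gamma(m).
psi-weights needed (psi_j = theta_j + sum_i phi_i psi_{j-i}):
  psi_1 = theta_1 + phi_1 = 0.148 + (0.586) = 0.734
  psi_2 = theta_2 + phi_1 psi_1 = 0.505 + (0.586)(0.734) = 0.935124
Right-hand sides:
  c_0 = sigma^2 (1 + theta_1 psi_1 + theta_2 psi_2) = 3 * (1 + (0.148)(0.734) + (0.505)(0.935124)) = 3 * 1.58087 = 4.742609
  c_1 = sigma^2 (theta_1 + theta_2 psi_1) = 3 * (0.148 + (0.505)(0.734)) = 1.55601
  c_2 = sigma^2 theta_2 = 3 * (0.505) = 1.515
Equations for k = 0 and k = 1 (AR order 1):
  gamma(0) = phi_1 gamma(1) + c_0
  gamma(1) = phi_1 gamma(0) + c_1
Substituting the second into the first: gamma(0) (1 - phi_1^2) = c_0 + phi_1 c_1, so
  gamma(0) = (c_0 + phi_1 c_1) / (1 - phi_1^2) = (4.742609 + (0.586)(1.55601)) / (1 - (0.586)^2) = 5.654431 / 0.656604 = 8.61163.
Therefore gamma(0) = 8.6116 (to 4 decimal places).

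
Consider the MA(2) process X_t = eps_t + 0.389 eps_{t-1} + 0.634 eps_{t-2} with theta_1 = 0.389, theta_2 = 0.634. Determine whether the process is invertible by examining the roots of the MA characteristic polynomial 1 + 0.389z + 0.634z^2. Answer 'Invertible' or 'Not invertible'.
\text{Invertible}

The MA(q) characteristic polynomial is P(z) = 1 + 0.389z + 0.634z^2.
Invertibility requires all roots to lie outside the unit circle, i.e. |z| > 1 for every root.
Set 1 + (0.389) z + (0.634) z^2 = 0, i.e. a z^2 + b z + c = 0 with a = 0.634, b = 0.389, c = 1.
Discriminant D = b^2 - 4ac = (0.389)^2 - 4*(0.634)*1 = 0.151321 - (2.536) = -2.384679.
D < 0, so the roots are the complex-conjugate pair z = (-b +/- i sqrt(-D)) / (2a) = -0.3068 +/- 1.2179i.
For a conjugate pair |z|^2 = z * conj(z) = (product of roots) = c/a = 1/(0.634) = 1.577287, so |z| = sqrt(1.577287) = 1.2559 for both roots.
Moduli of all roots: 1.2559, 1.2559.
All moduli strictly greater than 1? Yes.
Verdict: Invertible.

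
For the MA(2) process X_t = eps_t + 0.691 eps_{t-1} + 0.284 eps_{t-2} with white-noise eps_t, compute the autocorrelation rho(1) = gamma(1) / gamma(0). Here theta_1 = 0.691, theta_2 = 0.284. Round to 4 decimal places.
\rho(1) = 0.5694

For an MA(q) process with theta_0 = 1, the autocovariance is
  gamma(k) = sigma^2 * sum_{i=0..q-k} theta_i * theta_{i+k},
and rho(k) = gamma(k) / gamma(0). Sigma^2 cancels.
  numerator   = (1)*(0.691) + (0.691)*(0.284) = 0.887244.
  denominator = (1)^2 + (0.691)^2 + (0.284)^2 = 1.558137.
  rho(1) = 0.887244 / 1.558137 = 0.5694.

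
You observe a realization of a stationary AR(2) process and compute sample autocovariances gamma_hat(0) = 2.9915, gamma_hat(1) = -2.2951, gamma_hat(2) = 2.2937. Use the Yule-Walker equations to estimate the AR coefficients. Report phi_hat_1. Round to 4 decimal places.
\hat\phi_{1} = -0.4350

The Yule-Walker equations for an AR(p) process read, in matrix form,
  Gamma_p phi = r_p,   with   (Gamma_p)_{ij} = gamma(|i - j|),
                       (r_p)_i = gamma(i),   i,j = 1..p.
Substitute the sample gammas (Toeplitz matrix and right-hand side of size 2):
  Gamma_p = [[2.9915, -2.2951], [-2.2951, 2.9915]]
  r_p     = [-2.2951, 2.2937]
Written out:
  2.9915 phi_1 - 2.2951 phi_2 = -2.2951
  -2.2951 phi_1 + 2.9915 phi_2 = 2.2937
Solve by Cramer's rule:
  det = gamma(0)^2 - gamma(1)^2 = (2.9915)^2 - (-2.2951)^2 = 8.94907225 - 5.26748401 = 3.68158824
  phi_hat_1 = [gamma(1) gamma(0) - gamma(1) gamma(2)] / det = [(-2.2951)(2.9915) - (-2.2951)(2.2937)] / 3.68158824 = -1.60152078 / 3.68158824 = -0.435
  phi_hat_2 = [gamma(0) gamma(2) - gamma(1)^2] / det = [(2.9915)(2.2937) - (-2.2951)^2] / 3.68158824 = 1.59411954 / 3.68158824 = 0.433
So phi_hat = [-0.4350, 0.4330].
Therefore phi_hat_1 = -0.4350.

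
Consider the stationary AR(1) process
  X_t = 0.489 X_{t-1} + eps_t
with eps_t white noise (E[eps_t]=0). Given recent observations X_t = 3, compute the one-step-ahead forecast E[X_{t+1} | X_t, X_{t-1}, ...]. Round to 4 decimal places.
E[X_{t+1} \mid \mathcal F_t] = 1.4670

For an AR(p) model X_t = c + sum_i phi_i X_{t-i} + eps_t, the
one-step-ahead conditional mean is
  E[X_{t+1} | X_t, ...] = c + sum_i phi_i X_{t+1-i}.
Substitute known values:
  E[X_{t+1} | ...] = (0.489) * (3)
                   = 1.4670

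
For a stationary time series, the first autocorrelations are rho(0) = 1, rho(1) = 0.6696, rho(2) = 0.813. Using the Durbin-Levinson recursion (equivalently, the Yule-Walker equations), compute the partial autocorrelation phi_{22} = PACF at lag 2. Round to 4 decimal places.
\phi_{22} = 0.6610

The PACF at lag k is phi_{kk}, the last component of the solution
to the Yule-Walker system G_k phi = r_k where
  (G_k)_{ij} = rho(|i - j|), (r_k)_i = rho(i), i,j = 1..k.
Equivalently, Durbin-Levinson gives phi_{kk} iteratively:
  phi_{11} = rho(1)
  phi_{kk} = [rho(k) - sum_{j=1..k-1} phi_{k-1,j} rho(k-j)]
            / [1 - sum_{j=1..k-1} phi_{k-1,j} rho(j)],
  phi_{k,j} = phi_{k-1,j} - phi_{kk} phi_{k-1,k-j},  j = 1..k-1.
Step k = 1:
  phi_11 = rho(1) = 0.6696.
Step k = 2:
  phi_22 = [rho(2) - phi_11 rho(1)] / [1 - phi_11 rho(1)] = [0.813 - (0.6696)(0.6696)] / [1 - (0.6696)(0.6696)]
         = 0.36463584 / 0.55163584 = 0.661.
Therefore phi_{22} = 0.6610.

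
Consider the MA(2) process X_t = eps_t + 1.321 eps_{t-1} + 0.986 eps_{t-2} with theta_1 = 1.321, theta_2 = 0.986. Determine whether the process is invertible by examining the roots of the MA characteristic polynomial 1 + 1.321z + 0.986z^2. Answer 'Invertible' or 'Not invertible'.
\text{Invertible}

The MA(q) characteristic polynomial is P(z) = 1 + 1.321z + 0.986z^2.
Invertibility requires all roots to lie outside the unit circle, i.e. |z| > 1 for every root.
Set 1 + (1.321) z + (0.986) z^2 = 0, i.e. a z^2 + b z + c = 0 with a = 0.986, b = 1.321, c = 1.
Discriminant D = b^2 - 4ac = (1.321)^2 - 4*(0.986)*1 = 1.745041 - (3.944) = -2.198959.
D < 0, so the roots are the complex-conjugate pair z = (-b +/- i sqrt(-D)) / (2a) = -0.6699 +/- 0.752i.
For a conjugate pair |z|^2 = z * conj(z) = (product of roots) = c/a = 1/(0.986) = 1.014199, so |z| = sqrt(1.014199) = 1.0071 for both roots.
Moduli of all roots: 1.0071, 1.0071.
All moduli strictly greater than 1? Yes.
Verdict: Invertible.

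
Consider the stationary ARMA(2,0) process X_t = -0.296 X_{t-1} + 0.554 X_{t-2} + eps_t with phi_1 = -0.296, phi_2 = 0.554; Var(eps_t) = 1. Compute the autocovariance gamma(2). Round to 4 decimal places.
\gamma(2) = 1.9351

Multiply the model equation by X_{t-k} and take expectations. With theta_0 = psi_0 = 1 and psi_j the MA(infinity) weights, this gives
  gamma(k) - sum_i phi_i gamma(k-i) = c_k,
  c_k = sigma^2 * sum_{j=k..q} theta_j psi_{j-k}   (c_k = 0 for k > q),
using gamma(-m) = gamma(m).
Pure AR (q = 0): c_0 = sigma^2 = 1, c_k = 0 for k >= 1.
Equations for k = 0, 1, 2 (AR order 2, c_2 = 0):
  (E0) gamma(0) = phi_1 gamma(1) + phi_2 gamma(2) + c_0
  (E1) gamma(1) = phi_1 gamma(0) + phi_2 gamma(1) + c_1
  (E2) gamma(2) = phi_1 gamma(1) + phi_2 gamma(0)
From (E1): gamma(1) = A gamma(0) + B with
  A = phi_1 / (1 - phi_2) = -0.296 / 0.446 = -0.663677,   B = c_1 / (1 - phi_2) = 0 / 0.446 = 0.
Insert (E2) into (E0): gamma(0) (1 - phi_2^2) = phi_1 (1 + phi_2) gamma(1) + c_0.
  phi_1 (1 + phi_2) = (-0.296)(1.554) = -0.459984,   1 - phi_2^2 = 0.693084.
Replace gamma(1) by A gamma(0) + B and collect gamma(0):
  gamma(0) [0.693084 - (-0.459984)(-0.663677)] = c_0 = 1
  gamma(0) * 0.387803 = 1
  gamma(0) = 1 / 0.387803 = 2.578628.
  gamma(1) = A gamma(0) = (-0.663677)(2.578628) = -1.711376.
  gamma(2) = phi_1 gamma(1) + phi_2 gamma(0) = (-0.296)(-1.711376) + (0.554)(2.578628) = 1.935127.
Therefore gamma(2) = 1.9351 (to 4 decimal places).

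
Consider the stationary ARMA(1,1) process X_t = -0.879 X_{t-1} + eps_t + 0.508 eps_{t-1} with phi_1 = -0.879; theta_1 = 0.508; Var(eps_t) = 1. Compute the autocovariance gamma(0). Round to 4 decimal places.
\gamma(0) = 1.6054

Multiply the model equation by X_{t-k} and take expectations. With theta_0 = psi_0 = 1 and psi_j the MA(infinity) weights, this gives
  gamma(k) - sum_i phi_i gamma(k-i) = c_k,
  c_k = sigma^2 * sum_{j=k..q} theta_j psi_{j-k}   (c_k = 0 for k > q),
using gamma(-m) = gamma(m).
psi-weights needed (psi_j = theta_j + sum_i phi_i psi_{j-i}):
  psi_1 = theta_1 + phi_1 = 0.508 + (-0.879) = -0.371
Right-hand sides:
  c_0 = sigma^2 (1 + theta_1 psi_1) = 1 * (1 + (0.508)(-0.371)) = 1 * 0.811532 = 0.811532
  c_1 = sigma^2 theta_1 = 1 * (0.508) = 0.508
  c_2 = 0
Equations for k = 0 and k = 1 (AR order 1):
  gamma(0) = phi_1 gamma(1) + c_0
  gamma(1) = phi_1 gamma(0) + c_1
Substituting the second into the first: gamma(0) (1 - phi_1^2) = c_0 + phi_1 c_1, so
  gamma(0) = (c_0 + phi_1 c_1) / (1 - phi_1^2) = (0.811532 + (-0.879)(0.508)) / (1 - (-0.879)^2) = 0.365 / 0.227359 = 1.605391.
Therefore gamma(0) = 1.6054 (to 4 decimal places).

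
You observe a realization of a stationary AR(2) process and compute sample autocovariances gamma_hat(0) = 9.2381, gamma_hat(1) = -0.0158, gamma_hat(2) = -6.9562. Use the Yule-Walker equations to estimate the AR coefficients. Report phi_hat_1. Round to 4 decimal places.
\hat\phi_{1} = -0.0030

The Yule-Walker equations for an AR(p) process read, in matrix form,
  Gamma_p phi = r_p,   with   (Gamma_p)_{ij} = gamma(|i - j|),
                       (r_p)_i = gamma(i),   i,j = 1..p.
Substitute the sample gammas (Toeplitz matrix and right-hand side of size 2):
  Gamma_p = [[9.2381, -0.0158], [-0.0158, 9.2381]]
  r_p     = [-0.0158, -6.9562]
Written out:
  9.2381 phi_1 - 0.0158 phi_2 = -0.0158
  -0.0158 phi_1 + 9.2381 phi_2 = -6.9562
Solve by Cramer's rule:
  det = gamma(0)^2 - gamma(1)^2 = (9.2381)^2 - (-0.0158)^2 = 85.34249161 - 0.00024964 = 85.34224197
  phi_hat_1 = [gamma(1) gamma(0) - gamma(1) gamma(2)] / det = [(-0.0158)(9.2381) - (-0.0158)(-6.9562)] / 85.34224197 = -0.25586994 / 85.34224197 = -0.003
  phi_hat_2 = [gamma(0) gamma(2) - gamma(1)^2] / det = [(9.2381)(-6.9562) - (-0.0158)^2] / 85.34224197 = -64.26232086 / 85.34224197 = -0.753
So phi_hat = [-0.0030, -0.7530].
Therefore phi_hat_1 = -0.0030.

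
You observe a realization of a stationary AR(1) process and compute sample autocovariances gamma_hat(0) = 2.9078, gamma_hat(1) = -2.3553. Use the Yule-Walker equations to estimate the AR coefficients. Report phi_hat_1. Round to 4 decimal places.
\hat\phi_{1} = -0.8100

The Yule-Walker equations for an AR(p) process read, in matrix form,
  Gamma_p phi = r_p,   with   (Gamma_p)_{ij} = gamma(|i - j|),
                       (r_p)_i = gamma(i),   i,j = 1..p.
Substitute the sample gammas (Toeplitz matrix and right-hand side of size 1):
  Gamma_p = [[2.9078]]
  r_p     = [-2.3553]
With p = 1 this is the single equation gamma(0) phi_1 = gamma(1):
  phi_hat_1 = gamma(1) / gamma(0) = -2.3553 / 2.9078 = -0.8100.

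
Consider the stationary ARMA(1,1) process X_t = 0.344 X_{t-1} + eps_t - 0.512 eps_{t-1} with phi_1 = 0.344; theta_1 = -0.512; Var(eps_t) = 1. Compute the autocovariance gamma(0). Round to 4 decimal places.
\gamma(0) = 1.0320

Multiply the model equation by X_{t-k} and take expectations. With theta_0 = psi_0 = 1 and psi_j the MA(infinity) weights, this gives
  gamma(k) - sum_i phi_i gamma(k-i) = c_k,
  c_k = sigma^2 * sum_{j=k..q} theta_j psi_{j-k}   (c_k = 0 for k > q),
using gamma(-m) = gamma(m).
psi-weights needed (psi_j = theta_j + sum_i phi_i psi_{j-i}):
  psi_1 = theta_1 + phi_1 = -0.512 + (0.344) = -0.168
Right-hand sides:
  c_0 = sigma^2 (1 + theta_1 psi_1) = 1 * (1 + (-0.512)(-0.168)) = 1 * 1.086016 = 1.086016
  c_1 = sigma^2 theta_1 = 1 * (-0.512) = -0.512
  c_2 = 0
Equations for k = 0 and k = 1 (AR order 1):
  gamma(0) = phi_1 gamma(1) + c_0
  gamma(1) = phi_1 gamma(0) + c_1
Substituting the second into the first: gamma(0) (1 - phi_1^2) = c_0 + phi_1 c_1, so
  gamma(0) = (c_0 + phi_1 c_1) / (1 - phi_1^2) = (1.086016 + (0.344)(-0.512)) / (1 - (0.344)^2) = 0.909888 / 0.881664 = 1.032012.
Therefore gamma(0) = 1.0320 (to 4 decimal places).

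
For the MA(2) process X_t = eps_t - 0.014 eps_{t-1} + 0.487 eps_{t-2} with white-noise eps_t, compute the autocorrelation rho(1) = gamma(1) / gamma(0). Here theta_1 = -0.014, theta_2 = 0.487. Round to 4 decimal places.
\rho(1) = -0.0168

For an MA(q) process with theta_0 = 1, the autocovariance is
  gamma(k) = sigma^2 * sum_{i=0..q-k} theta_i * theta_{i+k},
and rho(k) = gamma(k) / gamma(0). Sigma^2 cancels.
  numerator   = (1)*(-0.014) + (-0.014)*(0.487) = -0.020818.
  denominator = (1)^2 + (-0.014)^2 + (0.487)^2 = 1.237365.
  rho(1) = -0.020818 / 1.237365 = -0.0168.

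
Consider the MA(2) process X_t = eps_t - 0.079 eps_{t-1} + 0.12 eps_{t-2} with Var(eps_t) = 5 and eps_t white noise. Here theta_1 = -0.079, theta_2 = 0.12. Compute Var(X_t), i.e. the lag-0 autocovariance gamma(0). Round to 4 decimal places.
\gamma(0) = 5.1032

For an MA(q) process X_t = eps_t + sum_i theta_i eps_{t-i} with
Var(eps_t) = sigma^2, the variance is
  gamma(0) = sigma^2 * (1 + sum_i theta_i^2).
  sum_i theta_i^2 = (-0.079)^2 + (0.12)^2 = 0.006241 + 0.0144 = 0.020641.
  gamma(0) = 5 * (1 + 0.020641) = 5 * 1.020641 = 5.103205, which rounds to 5.1032.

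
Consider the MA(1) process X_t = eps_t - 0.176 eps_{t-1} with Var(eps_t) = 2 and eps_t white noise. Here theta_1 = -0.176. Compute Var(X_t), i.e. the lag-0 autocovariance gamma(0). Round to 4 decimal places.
\gamma(0) = 2.0620

For an MA(q) process X_t = eps_t + sum_i theta_i eps_{t-i} with
Var(eps_t) = sigma^2, the variance is
  gamma(0) = sigma^2 * (1 + sum_i theta_i^2).
  sum_i theta_i^2 = (-0.176)^2 = 0.030976.
  gamma(0) = 2 * (1 + 0.030976) = 2 * 1.030976 = 2.061952, which rounds to 2.0620.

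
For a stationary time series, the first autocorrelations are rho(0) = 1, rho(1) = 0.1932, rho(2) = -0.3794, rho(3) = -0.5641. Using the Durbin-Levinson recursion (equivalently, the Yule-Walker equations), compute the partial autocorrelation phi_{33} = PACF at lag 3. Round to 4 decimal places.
\phi_{33} = -0.4799

The PACF at lag k is phi_{kk}, the last component of the solution
to the Yule-Walker system G_k phi = r_k where
  (G_k)_{ij} = rho(|i - j|), (r_k)_i = rho(i), i,j = 1..k.
Equivalently, Durbin-Levinson gives phi_{kk} iteratively:
  phi_{11} = rho(1)
  phi_{kk} = [rho(k) - sum_{j=1..k-1} phi_{k-1,j} rho(k-j)]
            / [1 - sum_{j=1..k-1} phi_{k-1,j} rho(j)],
  phi_{k,j} = phi_{k-1,j} - phi_{kk} phi_{k-1,k-j},  j = 1..k-1.
Step k = 1:
  phi_11 = rho(1) = 0.1932.
Step k = 2:
  phi_22 = [rho(2) - phi_11 rho(1)] / [1 - phi_11 rho(1)] = [-0.3794 - (0.1932)(0.1932)] / [1 - (0.1932)(0.1932)]
         = -0.41672624 / 0.96267376 = -0.432884.
  Update: phi_21 = phi_11 - phi_22 phi_11 = 0.1932 - (-0.432884)(0.1932) = 0.276833.
Step k = 3:
  phi_33 = [rho(3) - phi_21 rho(2) - phi_22 rho(1)] / [1 - phi_21 rho(1) - phi_22 rho(2)]
    numerator   = -0.5641 - (0.276833)(-0.3794) - (-0.432884)(0.1932) = -0.37543625
    denominator = 1 - (0.276833)(0.1932) - (-0.432884)(-0.3794) = 0.78227956
  phi_33 = -0.37543625 / 0.78227956 = -0.4799.
Therefore phi_{33} = -0.4799.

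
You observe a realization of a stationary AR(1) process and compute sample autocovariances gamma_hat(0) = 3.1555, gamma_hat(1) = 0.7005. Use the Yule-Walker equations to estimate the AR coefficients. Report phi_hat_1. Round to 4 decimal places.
\hat\phi_{1} = 0.2220

The Yule-Walker equations for an AR(p) process read, in matrix form,
  Gamma_p phi = r_p,   with   (Gamma_p)_{ij} = gamma(|i - j|),
                       (r_p)_i = gamma(i),   i,j = 1..p.
Substitute the sample gammas (Toeplitz matrix and right-hand side of size 1):
  Gamma_p = [[3.1555]]
  r_p     = [0.7005]
With p = 1 this is the single equation gamma(0) phi_1 = gamma(1):
  phi_hat_1 = gamma(1) / gamma(0) = 0.7005 / 3.1555 = 0.2220.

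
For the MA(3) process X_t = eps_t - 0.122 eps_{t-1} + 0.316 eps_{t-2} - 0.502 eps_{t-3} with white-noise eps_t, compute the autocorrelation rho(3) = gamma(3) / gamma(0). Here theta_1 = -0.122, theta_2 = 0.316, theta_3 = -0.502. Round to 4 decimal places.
\rho(3) = -0.3673

For an MA(q) process with theta_0 = 1, the autocovariance is
  gamma(k) = sigma^2 * sum_{i=0..q-k} theta_i * theta_{i+k},
and rho(k) = gamma(k) / gamma(0). Sigma^2 cancels.
  numerator   = (1)*(-0.502) = -0.502.
  denominator = (1)^2 + (-0.122)^2 + (0.316)^2 + (-0.502)^2 = 1.366744.
  rho(3) = -0.502 / 1.366744 = -0.3673.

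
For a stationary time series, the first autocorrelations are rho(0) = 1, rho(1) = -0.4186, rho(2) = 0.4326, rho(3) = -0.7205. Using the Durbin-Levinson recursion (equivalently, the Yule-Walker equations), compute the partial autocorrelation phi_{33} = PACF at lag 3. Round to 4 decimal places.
\phi_{33} = -0.6250

The PACF at lag k is phi_{kk}, the last component of the solution
to the Yule-Walker system G_k phi = r_k where
  (G_k)_{ij} = rho(|i - j|), (r_k)_i = rho(i), i,j = 1..k.
Equivalently, Durbin-Levinson gives phi_{kk} iteratively:
  phi_{11} = rho(1)
  phi_{kk} = [rho(k) - sum_{j=1..k-1} phi_{k-1,j} rho(k-j)]
            / [1 - sum_{j=1..k-1} phi_{k-1,j} rho(j)],
  phi_{k,j} = phi_{k-1,j} - phi_{kk} phi_{k-1,k-j},  j = 1..k-1.
Step k = 1:
  phi_11 = rho(1) = -0.4186.
Step k = 2:
  phi_22 = [rho(2) - phi_11 rho(1)] / [1 - phi_11 rho(1)] = [0.4326 - (-0.4186)(-0.4186)] / [1 - (-0.4186)(-0.4186)]
         = 0.25737404 / 0.82477404 = 0.312054.
  Update: phi_21 = phi_11 - phi_22 phi_11 = -0.4186 - (0.312054)(-0.4186) = -0.287974.
Step k = 3:
  phi_33 = [rho(3) - phi_21 rho(2) - phi_22 rho(1)] / [1 - phi_21 rho(1) - phi_22 rho(2)]
    numerator   = -0.7205 - (-0.287974)(0.4326) - (0.312054)(-0.4186) = -0.46529656
    denominator = 1 - (-0.287974)(-0.4186) - (0.312054)(0.4326) = 0.74445944
  phi_33 = -0.46529656 / 0.74445944 = -0.625.
Therefore phi_{33} = -0.6250.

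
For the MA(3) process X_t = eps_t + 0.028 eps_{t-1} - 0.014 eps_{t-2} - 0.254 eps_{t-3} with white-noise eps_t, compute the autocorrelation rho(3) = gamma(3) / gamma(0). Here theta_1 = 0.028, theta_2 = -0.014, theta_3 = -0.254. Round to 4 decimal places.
\rho(3) = -0.2384

For an MA(q) process with theta_0 = 1, the autocovariance is
  gamma(k) = sigma^2 * sum_{i=0..q-k} theta_i * theta_{i+k},
and rho(k) = gamma(k) / gamma(0). Sigma^2 cancels.
  numerator   = (1)*(-0.254) = -0.254.
  denominator = (1)^2 + (0.028)^2 + (-0.014)^2 + (-0.254)^2 = 1.065496.
  rho(3) = -0.254 / 1.065496 = -0.2384.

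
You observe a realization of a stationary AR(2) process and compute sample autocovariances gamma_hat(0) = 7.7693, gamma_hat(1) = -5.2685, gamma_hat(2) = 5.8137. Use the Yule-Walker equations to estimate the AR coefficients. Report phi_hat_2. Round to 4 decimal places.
\hat\phi_{2} = 0.5340

The Yule-Walker equations for an AR(p) process read, in matrix form,
  Gamma_p phi = r_p,   with   (Gamma_p)_{ij} = gamma(|i - j|),
                       (r_p)_i = gamma(i),   i,j = 1..p.
Substitute the sample gammas (Toeplitz matrix and right-hand side of size 2):
  Gamma_p = [[7.7693, -5.2685], [-5.2685, 7.7693]]
  r_p     = [-5.2685, 5.8137]
Written out:
  7.7693 phi_1 - 5.2685 phi_2 = -5.2685
  -5.2685 phi_1 + 7.7693 phi_2 = 5.8137
Solve by Cramer's rule:
  det = gamma(0)^2 - gamma(1)^2 = (7.7693)^2 - (-5.2685)^2 = 60.36202249 - 27.75709225 = 32.60493024
  phi_hat_1 = [gamma(1) gamma(0) - gamma(1) gamma(2)] / det = [(-5.2685)(7.7693) - (-5.2685)(5.8137)] / 32.60493024 = -10.3030786 / 32.60493024 = -0.316
  phi_hat_2 = [gamma(0) gamma(2) - gamma(1)^2] / det = [(7.7693)(5.8137) - (-5.2685)^2] / 32.60493024 = 17.41128716 / 32.60493024 = 0.534
So phi_hat = [-0.3160, 0.5340].
Therefore phi_hat_2 = 0.5340.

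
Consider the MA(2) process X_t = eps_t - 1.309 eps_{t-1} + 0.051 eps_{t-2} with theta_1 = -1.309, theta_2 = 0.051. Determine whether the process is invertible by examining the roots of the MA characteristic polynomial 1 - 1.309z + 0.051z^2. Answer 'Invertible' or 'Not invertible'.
\text{Not invertible}

The MA(q) characteristic polynomial is P(z) = 1 - 1.309z + 0.051z^2.
Invertibility requires all roots to lie outside the unit circle, i.e. |z| > 1 for every root.
Set 1 + (-1.309) z + (0.051) z^2 = 0, i.e. a z^2 + b z + c = 0 with a = 0.051, b = -1.309, c = 1.
Discriminant D = b^2 - 4ac = (-1.309)^2 - 4*(0.051)*1 = 1.713481 - (0.204) = 1.509481.
D >= 0, so the roots are real: z = (-b +/- sqrt(D)) / (2a) = (1.309 +/- 1.228609) / (0.102).
  z_1 = (1.309 + 1.228609) / (0.102) = 24.8785,   |z_1| = 24.8785.
  z_2 = (1.309 - 1.228609) / (0.102) = 0.7881,   |z_2| = 0.7881.
Moduli of all roots: 24.8785, 0.7881.
All moduli strictly greater than 1? No.
Verdict: Not invertible.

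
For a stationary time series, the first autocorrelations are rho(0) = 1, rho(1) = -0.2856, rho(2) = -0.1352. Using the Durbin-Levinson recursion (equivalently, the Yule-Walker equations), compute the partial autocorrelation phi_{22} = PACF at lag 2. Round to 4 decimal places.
\phi_{22} = -0.2360

The PACF at lag k is phi_{kk}, the last component of the solution
to the Yule-Walker system G_k phi = r_k where
  (G_k)_{ij} = rho(|i - j|), (r_k)_i = rho(i), i,j = 1..k.
Equivalently, Durbin-Levinson gives phi_{kk} iteratively:
  phi_{11} = rho(1)
  phi_{kk} = [rho(k) - sum_{j=1..k-1} phi_{k-1,j} rho(k-j)]
            / [1 - sum_{j=1..k-1} phi_{k-1,j} rho(j)],
  phi_{k,j} = phi_{k-1,j} - phi_{kk} phi_{k-1,k-j},  j = 1..k-1.
Step k = 1:
  phi_11 = rho(1) = -0.2856.
Step k = 2:
  phi_22 = [rho(2) - phi_11 rho(1)] / [1 - phi_11 rho(1)] = [-0.1352 - (-0.2856)(-0.2856)] / [1 - (-0.2856)(-0.2856)]
         = -0.21676736 / 0.91843264 = -0.236.
Therefore phi_{22} = -0.2360.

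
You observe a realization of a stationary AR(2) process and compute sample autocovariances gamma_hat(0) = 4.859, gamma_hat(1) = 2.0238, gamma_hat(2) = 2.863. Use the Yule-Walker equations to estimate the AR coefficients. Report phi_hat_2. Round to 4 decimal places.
\hat\phi_{2} = 0.5030

The Yule-Walker equations for an AR(p) process read, in matrix form,
  Gamma_p phi = r_p,   with   (Gamma_p)_{ij} = gamma(|i - j|),
                       (r_p)_i = gamma(i),   i,j = 1..p.
Substitute the sample gammas (Toeplitz matrix and right-hand side of size 2):
  Gamma_p = [[4.859, 2.0238], [2.0238, 4.859]]
  r_p     = [2.0238, 2.863]
Written out:
  4.859 phi_1 + 2.0238 phi_2 = 2.0238
  2.0238 phi_1 + 4.859 phi_2 = 2.863
Solve by Cramer's rule:
  det = gamma(0)^2 - gamma(1)^2 = (4.859)^2 - (2.0238)^2 = 23.609881 - 4.09576644 = 19.51411456
  phi_hat_1 = [gamma(1) gamma(0) - gamma(1) gamma(2)] / det = [(2.0238)(4.859) - (2.0238)(2.863)] / 19.51411456 = 4.0395048 / 19.51411456 = 0.207
  phi_hat_2 = [gamma(0) gamma(2) - gamma(1)^2] / det = [(4.859)(2.863) - (2.0238)^2] / 19.51411456 = 9.81555056 / 19.51411456 = 0.503
So phi_hat = [0.2070, 0.5030].
Therefore phi_hat_2 = 0.5030.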